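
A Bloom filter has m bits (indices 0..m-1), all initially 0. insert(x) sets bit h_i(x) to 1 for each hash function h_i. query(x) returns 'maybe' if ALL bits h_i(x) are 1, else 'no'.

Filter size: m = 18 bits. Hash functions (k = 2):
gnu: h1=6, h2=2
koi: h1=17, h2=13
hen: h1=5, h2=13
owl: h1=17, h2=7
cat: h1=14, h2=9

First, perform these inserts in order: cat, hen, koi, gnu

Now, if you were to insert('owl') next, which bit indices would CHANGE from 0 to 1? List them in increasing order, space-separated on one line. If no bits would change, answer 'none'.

Start: bits=000000000000000000
After insert 'cat': sets bits 9 14 -> bits=000000000100001000
After insert 'hen': sets bits 5 13 -> bits=000001000100011000
After insert 'koi': sets bits 13 17 -> bits=000001000100011001
After insert 'gnu': sets bits 2 6 -> bits=001001100100011001
insert 'owl' would touch bits 7 17; currently bit7=0, bit17=1
Bits that are 0 among those (would change 0->1): 7

Answer: 7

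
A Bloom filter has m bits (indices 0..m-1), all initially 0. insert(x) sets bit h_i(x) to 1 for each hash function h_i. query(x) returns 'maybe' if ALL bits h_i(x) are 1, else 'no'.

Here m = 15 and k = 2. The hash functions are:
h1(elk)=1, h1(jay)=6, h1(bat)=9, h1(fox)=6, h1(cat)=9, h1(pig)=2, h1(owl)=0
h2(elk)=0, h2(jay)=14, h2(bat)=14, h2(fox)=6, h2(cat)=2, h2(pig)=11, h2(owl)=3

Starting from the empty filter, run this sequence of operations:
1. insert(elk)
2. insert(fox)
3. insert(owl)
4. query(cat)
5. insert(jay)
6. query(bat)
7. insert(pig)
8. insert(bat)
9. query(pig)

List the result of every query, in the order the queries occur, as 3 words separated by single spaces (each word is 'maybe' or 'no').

Answer: no no maybe

Derivation:
Start: bits=000000000000000
Op 1: insert elk -> sets bits 0 1 -> bits=110000000000000
Op 2: insert fox -> sets bits 6 -> bits=110000100000000
Op 3: insert owl -> sets bits 0 3 -> bits=110100100000000
Op 4: query cat -> checks bit2=0, bit9=0 (has a 0) -> no
Op 5: insert jay -> sets bits 6 14 -> bits=110100100000001
Op 6: query bat -> checks bit9=0, bit14=1 (has a 0) -> no
Op 7: insert pig -> sets bits 2 11 -> bits=111100100001001
Op 8: insert bat -> sets bits 9 14 -> bits=111100100101001
Op 9: query pig -> checks bit2=1, bit11=1 (all 1) -> maybe
Query results in order: no no maybe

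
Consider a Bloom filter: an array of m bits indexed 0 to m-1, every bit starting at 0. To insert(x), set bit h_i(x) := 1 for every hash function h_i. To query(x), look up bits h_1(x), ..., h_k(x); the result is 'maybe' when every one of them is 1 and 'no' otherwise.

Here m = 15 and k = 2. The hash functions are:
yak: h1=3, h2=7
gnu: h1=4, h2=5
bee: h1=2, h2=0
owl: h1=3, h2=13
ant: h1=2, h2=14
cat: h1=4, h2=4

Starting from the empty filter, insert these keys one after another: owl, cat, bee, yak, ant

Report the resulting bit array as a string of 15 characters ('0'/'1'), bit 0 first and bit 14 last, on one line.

Start: bits=000000000000000
After insert 'owl': sets bits 3 13 -> bits=000100000000010
After insert 'cat': sets bits 4 -> bits=000110000000010
After insert 'bee': sets bits 0 2 -> bits=101110000000010
After insert 'yak': sets bits 3 7 -> bits=101110010000010
After insert 'ant': sets bits 2 14 -> bits=101110010000011

Answer: 101110010000011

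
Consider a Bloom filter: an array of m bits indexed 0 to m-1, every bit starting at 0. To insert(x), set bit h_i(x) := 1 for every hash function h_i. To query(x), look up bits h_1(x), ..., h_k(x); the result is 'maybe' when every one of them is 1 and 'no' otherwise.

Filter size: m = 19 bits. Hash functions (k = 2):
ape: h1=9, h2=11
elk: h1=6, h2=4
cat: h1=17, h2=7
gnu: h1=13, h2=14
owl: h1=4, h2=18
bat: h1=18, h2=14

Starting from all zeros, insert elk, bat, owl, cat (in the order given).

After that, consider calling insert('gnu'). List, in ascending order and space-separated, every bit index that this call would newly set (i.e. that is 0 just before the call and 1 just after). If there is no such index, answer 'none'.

Answer: 13

Derivation:
Start: bits=0000000000000000000
After insert 'elk': sets bits 4 6 -> bits=0000101000000000000
After insert 'bat': sets bits 14 18 -> bits=0000101000000010001
After insert 'owl': sets bits 4 18 -> bits=0000101000000010001
After insert 'cat': sets bits 7 17 -> bits=0000101100000010011
insert 'gnu' would touch bits 13 14; currently bit13=0, bit14=1
Bits that are 0 among those (would change 0->1): 13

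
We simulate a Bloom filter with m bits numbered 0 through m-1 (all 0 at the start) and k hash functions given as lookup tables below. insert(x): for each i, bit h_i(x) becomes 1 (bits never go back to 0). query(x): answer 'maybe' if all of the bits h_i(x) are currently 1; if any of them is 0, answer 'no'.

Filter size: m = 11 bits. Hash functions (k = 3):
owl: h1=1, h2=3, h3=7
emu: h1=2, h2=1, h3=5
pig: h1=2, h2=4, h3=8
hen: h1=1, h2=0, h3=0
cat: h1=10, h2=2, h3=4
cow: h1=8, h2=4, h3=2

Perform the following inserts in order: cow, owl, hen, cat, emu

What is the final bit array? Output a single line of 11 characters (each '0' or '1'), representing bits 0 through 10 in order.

Start: bits=00000000000
After insert 'cow': sets bits 2 4 8 -> bits=00101000100
After insert 'owl': sets bits 1 3 7 -> bits=01111001100
After insert 'hen': sets bits 0 1 -> bits=11111001100
After insert 'cat': sets bits 2 4 10 -> bits=11111001101
After insert 'emu': sets bits 1 2 5 -> bits=11111101101

Answer: 11111101101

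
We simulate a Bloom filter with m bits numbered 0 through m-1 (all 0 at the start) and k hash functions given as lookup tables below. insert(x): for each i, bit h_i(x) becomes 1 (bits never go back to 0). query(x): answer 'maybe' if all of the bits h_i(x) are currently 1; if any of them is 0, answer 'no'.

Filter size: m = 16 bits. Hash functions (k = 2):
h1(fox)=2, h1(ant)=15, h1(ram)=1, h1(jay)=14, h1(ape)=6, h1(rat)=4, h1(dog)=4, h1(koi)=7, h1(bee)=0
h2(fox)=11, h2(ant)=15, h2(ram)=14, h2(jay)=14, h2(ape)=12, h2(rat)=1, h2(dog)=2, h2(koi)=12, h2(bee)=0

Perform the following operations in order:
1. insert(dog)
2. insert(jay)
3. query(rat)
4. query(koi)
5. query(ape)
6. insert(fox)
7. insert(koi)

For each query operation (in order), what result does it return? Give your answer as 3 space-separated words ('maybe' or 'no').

Start: bits=0000000000000000
Op 1: insert dog -> sets bits 2 4 -> bits=0010100000000000
Op 2: insert jay -> sets bits 14 -> bits=0010100000000010
Op 3: query rat -> checks bit1=0, bit4=1 (has a 0) -> no
Op 4: query koi -> checks bit7=0, bit12=0 (has a 0) -> no
Op 5: query ape -> checks bit6=0, bit12=0 (has a 0) -> no
Op 6: insert fox -> sets bits 2 11 -> bits=0010100000010010
Op 7: insert koi -> sets bits 7 12 -> bits=0010100100011010
Query results in order: no no no

Answer: no no no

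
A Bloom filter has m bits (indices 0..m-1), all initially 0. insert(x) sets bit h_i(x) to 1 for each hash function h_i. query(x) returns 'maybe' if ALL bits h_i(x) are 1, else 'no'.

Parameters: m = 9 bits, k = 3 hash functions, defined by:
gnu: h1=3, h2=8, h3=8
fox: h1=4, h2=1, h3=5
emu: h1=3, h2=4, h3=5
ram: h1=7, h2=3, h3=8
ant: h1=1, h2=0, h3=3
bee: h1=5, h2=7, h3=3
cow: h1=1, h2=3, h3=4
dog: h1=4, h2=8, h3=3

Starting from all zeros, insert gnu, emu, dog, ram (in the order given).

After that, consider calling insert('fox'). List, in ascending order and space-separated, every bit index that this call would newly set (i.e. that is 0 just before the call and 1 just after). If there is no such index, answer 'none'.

Answer: 1

Derivation:
Start: bits=000000000
After insert 'gnu': sets bits 3 8 -> bits=000100001
After insert 'emu': sets bits 3 4 5 -> bits=000111001
After insert 'dog': sets bits 3 4 8 -> bits=000111001
After insert 'ram': sets bits 3 7 8 -> bits=000111011
insert 'fox' would touch bits 1 4 5; currently bit1=0, bit4=1, bit5=1
Bits that are 0 among those (would change 0->1): 1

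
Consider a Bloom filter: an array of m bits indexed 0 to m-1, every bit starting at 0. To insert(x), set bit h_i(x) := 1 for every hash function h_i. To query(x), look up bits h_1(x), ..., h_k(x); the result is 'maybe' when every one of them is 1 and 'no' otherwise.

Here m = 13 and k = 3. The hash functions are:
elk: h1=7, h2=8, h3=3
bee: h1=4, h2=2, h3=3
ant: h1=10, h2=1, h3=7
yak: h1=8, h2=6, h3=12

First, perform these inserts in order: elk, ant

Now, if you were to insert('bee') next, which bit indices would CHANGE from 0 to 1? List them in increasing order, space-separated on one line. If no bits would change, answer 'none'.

Answer: 2 4

Derivation:
Start: bits=0000000000000
After insert 'elk': sets bits 3 7 8 -> bits=0001000110000
After insert 'ant': sets bits 1 7 10 -> bits=0101000110100
insert 'bee' would touch bits 2 3 4; currently bit2=0, bit3=1, bit4=0
Bits that are 0 among those (would change 0->1): 2 4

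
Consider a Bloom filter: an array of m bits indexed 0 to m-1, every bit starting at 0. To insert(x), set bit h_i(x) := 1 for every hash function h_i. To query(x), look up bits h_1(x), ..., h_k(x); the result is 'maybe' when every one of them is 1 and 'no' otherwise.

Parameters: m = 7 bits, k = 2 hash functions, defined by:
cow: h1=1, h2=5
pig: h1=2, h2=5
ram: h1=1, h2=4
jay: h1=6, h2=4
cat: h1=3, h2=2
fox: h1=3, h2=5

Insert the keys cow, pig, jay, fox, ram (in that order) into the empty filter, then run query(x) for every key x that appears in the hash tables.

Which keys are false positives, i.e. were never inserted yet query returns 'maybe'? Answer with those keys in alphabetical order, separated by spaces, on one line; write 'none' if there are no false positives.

Start: bits=0000000
After insert 'cow': sets bits 1 5 -> bits=0100010
After insert 'pig': sets bits 2 5 -> bits=0110010
After insert 'jay': sets bits 4 6 -> bits=0110111
After insert 'fox': sets bits 3 5 -> bits=0111111
After insert 'ram': sets bits 1 4 -> bits=0111111
Not inserted: cat — query each against bits=0111111:
query cat: checks bit2=1, bit3=1 (all 1) -> maybe => FALSE POSITIVE
False positives (alphabetical): cat

Answer: cat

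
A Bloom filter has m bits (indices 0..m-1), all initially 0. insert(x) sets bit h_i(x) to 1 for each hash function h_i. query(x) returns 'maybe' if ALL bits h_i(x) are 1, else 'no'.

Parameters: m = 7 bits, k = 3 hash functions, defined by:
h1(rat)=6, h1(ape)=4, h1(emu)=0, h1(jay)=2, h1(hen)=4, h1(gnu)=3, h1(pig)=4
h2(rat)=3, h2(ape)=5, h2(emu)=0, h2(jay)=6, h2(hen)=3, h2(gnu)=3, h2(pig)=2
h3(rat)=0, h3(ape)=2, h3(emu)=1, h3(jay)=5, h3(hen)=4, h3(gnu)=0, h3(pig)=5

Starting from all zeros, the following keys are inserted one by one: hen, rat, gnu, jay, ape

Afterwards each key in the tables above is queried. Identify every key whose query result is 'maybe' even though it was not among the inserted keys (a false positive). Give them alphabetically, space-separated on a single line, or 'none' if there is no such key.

Start: bits=0000000
After insert 'hen': sets bits 3 4 -> bits=0001100
After insert 'rat': sets bits 0 3 6 -> bits=1001101
After insert 'gnu': sets bits 0 3 -> bits=1001101
After insert 'jay': sets bits 2 5 6 -> bits=1011111
After insert 'ape': sets bits 2 4 5 -> bits=1011111
Not inserted: emu pig — query each against bits=1011111:
query emu: checks bit0=1, bit1=0 (has a 0) -> no => not a false positive
query pig: checks bit2=1, bit4=1, bit5=1 (all 1) -> maybe => FALSE POSITIVE
False positives (alphabetical): pig

Answer: pig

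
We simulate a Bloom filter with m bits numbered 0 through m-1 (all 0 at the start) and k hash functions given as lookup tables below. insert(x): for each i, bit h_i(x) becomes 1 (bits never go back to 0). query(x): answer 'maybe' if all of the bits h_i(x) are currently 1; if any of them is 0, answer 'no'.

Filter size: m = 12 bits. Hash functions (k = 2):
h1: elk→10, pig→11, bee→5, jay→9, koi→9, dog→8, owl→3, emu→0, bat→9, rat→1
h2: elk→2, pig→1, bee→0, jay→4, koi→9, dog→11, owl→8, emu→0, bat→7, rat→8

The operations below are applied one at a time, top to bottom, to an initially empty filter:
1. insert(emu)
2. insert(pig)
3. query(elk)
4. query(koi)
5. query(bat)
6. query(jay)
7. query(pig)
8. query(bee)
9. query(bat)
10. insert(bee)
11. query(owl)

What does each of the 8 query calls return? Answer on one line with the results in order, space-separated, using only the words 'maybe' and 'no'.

Answer: no no no no maybe no no no

Derivation:
Start: bits=000000000000
Op 1: insert emu -> sets bits 0 -> bits=100000000000
Op 2: insert pig -> sets bits 1 11 -> bits=110000000001
Op 3: query elk -> checks bit2=0, bit10=0 (has a 0) -> no
Op 4: query koi -> checks bit9=0 (has a 0) -> no
Op 5: query bat -> checks bit7=0, bit9=0 (has a 0) -> no
Op 6: query jay -> checks bit4=0, bit9=0 (has a 0) -> no
Op 7: query pig -> checks bit1=1, bit11=1 (all 1) -> maybe
Op 8: query bee -> checks bit0=1, bit5=0 (has a 0) -> no
Op 9: query bat -> checks bit7=0, bit9=0 (has a 0) -> no
Op 10: insert bee -> sets bits 0 5 -> bits=110001000001
Op 11: query owl -> checks bit3=0, bit8=0 (has a 0) -> no
Query results in order: no no no no maybe no no no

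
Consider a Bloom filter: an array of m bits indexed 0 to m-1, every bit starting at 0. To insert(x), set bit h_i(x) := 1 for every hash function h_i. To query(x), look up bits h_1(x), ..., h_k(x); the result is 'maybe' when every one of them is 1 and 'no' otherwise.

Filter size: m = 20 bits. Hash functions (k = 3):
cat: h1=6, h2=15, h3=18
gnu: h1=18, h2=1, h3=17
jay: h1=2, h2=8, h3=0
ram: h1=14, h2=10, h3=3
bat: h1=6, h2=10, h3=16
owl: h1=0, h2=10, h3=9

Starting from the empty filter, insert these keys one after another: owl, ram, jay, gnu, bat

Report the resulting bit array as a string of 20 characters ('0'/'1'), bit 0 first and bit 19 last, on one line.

Start: bits=00000000000000000000
After insert 'owl': sets bits 0 9 10 -> bits=10000000011000000000
After insert 'ram': sets bits 3 10 14 -> bits=10010000011000100000
After insert 'jay': sets bits 0 2 8 -> bits=10110000111000100000
After insert 'gnu': sets bits 1 17 18 -> bits=11110000111000100110
After insert 'bat': sets bits 6 10 16 -> bits=11110010111000101110

Answer: 11110010111000101110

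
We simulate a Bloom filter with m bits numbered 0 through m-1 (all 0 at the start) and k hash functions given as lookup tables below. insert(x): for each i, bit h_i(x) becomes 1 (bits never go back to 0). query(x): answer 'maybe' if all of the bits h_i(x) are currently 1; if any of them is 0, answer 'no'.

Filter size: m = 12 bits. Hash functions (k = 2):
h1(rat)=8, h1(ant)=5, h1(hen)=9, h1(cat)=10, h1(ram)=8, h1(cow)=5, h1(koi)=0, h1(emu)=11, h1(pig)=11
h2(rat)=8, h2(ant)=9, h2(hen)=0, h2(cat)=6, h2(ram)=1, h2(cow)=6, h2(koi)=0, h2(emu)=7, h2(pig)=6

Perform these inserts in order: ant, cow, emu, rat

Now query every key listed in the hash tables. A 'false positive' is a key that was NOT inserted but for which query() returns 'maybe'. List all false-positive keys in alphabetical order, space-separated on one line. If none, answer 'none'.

Answer: pig

Derivation:
Start: bits=000000000000
After insert 'ant': sets bits 5 9 -> bits=000001000100
After insert 'cow': sets bits 5 6 -> bits=000001100100
After insert 'emu': sets bits 7 11 -> bits=000001110101
After insert 'rat': sets bits 8 -> bits=000001111101
Not inserted: cat hen koi pig ram — query each against bits=000001111101:
query cat: checks bit6=1, bit10=0 (has a 0) -> no => not a false positive
query hen: checks bit0=0, bit9=1 (has a 0) -> no => not a false positive
query koi: checks bit0=0 (has a 0) -> no => not a false positive
query pig: checks bit6=1, bit11=1 (all 1) -> maybe => FALSE POSITIVE
query ram: checks bit1=0, bit8=1 (has a 0) -> no => not a false positive
False positives (alphabetical): pig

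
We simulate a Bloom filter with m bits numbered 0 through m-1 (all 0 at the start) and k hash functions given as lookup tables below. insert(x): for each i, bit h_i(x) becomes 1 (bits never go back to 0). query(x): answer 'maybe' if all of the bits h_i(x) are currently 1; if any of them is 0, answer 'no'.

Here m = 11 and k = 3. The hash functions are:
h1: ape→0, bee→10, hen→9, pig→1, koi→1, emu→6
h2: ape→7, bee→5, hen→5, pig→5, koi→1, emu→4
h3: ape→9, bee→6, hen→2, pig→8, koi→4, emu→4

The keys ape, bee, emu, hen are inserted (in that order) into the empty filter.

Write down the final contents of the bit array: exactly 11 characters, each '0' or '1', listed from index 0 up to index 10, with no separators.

Start: bits=00000000000
After insert 'ape': sets bits 0 7 9 -> bits=10000001010
After insert 'bee': sets bits 5 6 10 -> bits=10000111011
After insert 'emu': sets bits 4 6 -> bits=10001111011
After insert 'hen': sets bits 2 5 9 -> bits=10101111011

Answer: 10101111011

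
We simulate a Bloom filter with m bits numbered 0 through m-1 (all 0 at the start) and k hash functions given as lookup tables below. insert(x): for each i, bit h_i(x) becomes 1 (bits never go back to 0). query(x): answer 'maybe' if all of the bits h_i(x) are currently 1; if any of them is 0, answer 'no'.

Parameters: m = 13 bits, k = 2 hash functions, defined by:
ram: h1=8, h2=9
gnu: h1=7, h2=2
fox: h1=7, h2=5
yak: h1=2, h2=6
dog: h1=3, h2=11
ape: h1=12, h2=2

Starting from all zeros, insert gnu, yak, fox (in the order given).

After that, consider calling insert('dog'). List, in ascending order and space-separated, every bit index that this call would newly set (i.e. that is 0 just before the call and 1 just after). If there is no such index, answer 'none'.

Answer: 3 11

Derivation:
Start: bits=0000000000000
After insert 'gnu': sets bits 2 7 -> bits=0010000100000
After insert 'yak': sets bits 2 6 -> bits=0010001100000
After insert 'fox': sets bits 5 7 -> bits=0010011100000
insert 'dog' would touch bits 3 11; currently bit3=0, bit11=0
Bits that are 0 among those (would change 0->1): 3 11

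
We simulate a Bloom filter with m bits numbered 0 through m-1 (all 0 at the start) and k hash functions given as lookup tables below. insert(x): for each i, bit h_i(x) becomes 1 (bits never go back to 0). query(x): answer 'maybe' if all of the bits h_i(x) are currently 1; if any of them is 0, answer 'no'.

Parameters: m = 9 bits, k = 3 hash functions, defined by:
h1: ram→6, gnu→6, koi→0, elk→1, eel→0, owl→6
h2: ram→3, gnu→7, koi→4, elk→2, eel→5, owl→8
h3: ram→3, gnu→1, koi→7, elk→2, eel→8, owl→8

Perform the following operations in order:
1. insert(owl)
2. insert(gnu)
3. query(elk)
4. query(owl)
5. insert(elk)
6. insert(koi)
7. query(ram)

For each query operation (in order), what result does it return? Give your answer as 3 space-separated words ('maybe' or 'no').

Start: bits=000000000
Op 1: insert owl -> sets bits 6 8 -> bits=000000101
Op 2: insert gnu -> sets bits 1 6 7 -> bits=010000111
Op 3: query elk -> checks bit1=1, bit2=0 (has a 0) -> no
Op 4: query owl -> checks bit6=1, bit8=1 (all 1) -> maybe
Op 5: insert elk -> sets bits 1 2 -> bits=011000111
Op 6: insert koi -> sets bits 0 4 7 -> bits=111010111
Op 7: query ram -> checks bit3=0, bit6=1 (has a 0) -> no
Query results in order: no maybe no

Answer: no maybe no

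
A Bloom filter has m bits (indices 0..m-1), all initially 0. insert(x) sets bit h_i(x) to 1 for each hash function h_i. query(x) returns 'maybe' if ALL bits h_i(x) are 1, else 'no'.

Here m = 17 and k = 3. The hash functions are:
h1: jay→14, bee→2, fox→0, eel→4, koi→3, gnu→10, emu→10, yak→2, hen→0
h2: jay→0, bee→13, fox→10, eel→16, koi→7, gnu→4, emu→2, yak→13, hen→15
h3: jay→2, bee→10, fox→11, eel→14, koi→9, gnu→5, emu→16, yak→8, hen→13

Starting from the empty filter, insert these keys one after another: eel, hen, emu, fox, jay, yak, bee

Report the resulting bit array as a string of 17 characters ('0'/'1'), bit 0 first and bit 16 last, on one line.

Answer: 10101000101101111

Derivation:
Start: bits=00000000000000000
After insert 'eel': sets bits 4 14 16 -> bits=00001000000000101
After insert 'hen': sets bits 0 13 15 -> bits=10001000000001111
After insert 'emu': sets bits 2 10 16 -> bits=10101000001001111
After insert 'fox': sets bits 0 10 11 -> bits=10101000001101111
After insert 'jay': sets bits 0 2 14 -> bits=10101000001101111
After insert 'yak': sets bits 2 8 13 -> bits=10101000101101111
After insert 'bee': sets bits 2 10 13 -> bits=10101000101101111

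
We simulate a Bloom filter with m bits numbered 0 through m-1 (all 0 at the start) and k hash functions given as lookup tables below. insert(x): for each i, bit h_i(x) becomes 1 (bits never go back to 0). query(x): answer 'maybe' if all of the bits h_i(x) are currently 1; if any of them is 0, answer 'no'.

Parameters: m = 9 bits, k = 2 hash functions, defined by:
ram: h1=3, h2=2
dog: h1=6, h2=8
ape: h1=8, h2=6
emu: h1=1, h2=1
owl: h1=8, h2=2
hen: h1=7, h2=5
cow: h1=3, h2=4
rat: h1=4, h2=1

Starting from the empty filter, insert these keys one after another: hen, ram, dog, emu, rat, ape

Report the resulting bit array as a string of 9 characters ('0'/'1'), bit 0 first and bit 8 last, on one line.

Answer: 011111111

Derivation:
Start: bits=000000000
After insert 'hen': sets bits 5 7 -> bits=000001010
After insert 'ram': sets bits 2 3 -> bits=001101010
After insert 'dog': sets bits 6 8 -> bits=001101111
After insert 'emu': sets bits 1 -> bits=011101111
After insert 'rat': sets bits 1 4 -> bits=011111111
After insert 'ape': sets bits 6 8 -> bits=011111111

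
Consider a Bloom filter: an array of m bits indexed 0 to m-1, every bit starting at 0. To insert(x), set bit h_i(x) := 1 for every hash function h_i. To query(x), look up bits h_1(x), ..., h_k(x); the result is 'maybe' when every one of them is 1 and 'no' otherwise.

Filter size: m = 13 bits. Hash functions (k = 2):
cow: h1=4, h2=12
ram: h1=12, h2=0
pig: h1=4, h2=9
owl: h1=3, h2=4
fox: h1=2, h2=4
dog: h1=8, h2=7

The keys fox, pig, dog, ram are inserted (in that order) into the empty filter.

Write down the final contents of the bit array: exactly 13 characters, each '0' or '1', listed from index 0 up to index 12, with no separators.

Start: bits=0000000000000
After insert 'fox': sets bits 2 4 -> bits=0010100000000
After insert 'pig': sets bits 4 9 -> bits=0010100001000
After insert 'dog': sets bits 7 8 -> bits=0010100111000
After insert 'ram': sets bits 0 12 -> bits=1010100111001

Answer: 1010100111001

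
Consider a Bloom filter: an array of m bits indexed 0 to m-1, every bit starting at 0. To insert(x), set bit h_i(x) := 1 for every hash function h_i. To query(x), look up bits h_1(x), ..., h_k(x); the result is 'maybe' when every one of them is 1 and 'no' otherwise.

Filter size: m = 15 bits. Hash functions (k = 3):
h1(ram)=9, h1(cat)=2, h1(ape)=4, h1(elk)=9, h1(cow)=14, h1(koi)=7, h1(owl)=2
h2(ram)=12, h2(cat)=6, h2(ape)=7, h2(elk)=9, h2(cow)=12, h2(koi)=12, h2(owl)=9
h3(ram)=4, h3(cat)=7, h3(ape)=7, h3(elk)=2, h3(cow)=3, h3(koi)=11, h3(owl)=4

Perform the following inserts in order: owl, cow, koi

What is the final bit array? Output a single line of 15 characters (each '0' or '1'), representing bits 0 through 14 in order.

Answer: 001110010101101

Derivation:
Start: bits=000000000000000
After insert 'owl': sets bits 2 4 9 -> bits=001010000100000
After insert 'cow': sets bits 3 12 14 -> bits=001110000100101
After insert 'koi': sets bits 7 11 12 -> bits=001110010101101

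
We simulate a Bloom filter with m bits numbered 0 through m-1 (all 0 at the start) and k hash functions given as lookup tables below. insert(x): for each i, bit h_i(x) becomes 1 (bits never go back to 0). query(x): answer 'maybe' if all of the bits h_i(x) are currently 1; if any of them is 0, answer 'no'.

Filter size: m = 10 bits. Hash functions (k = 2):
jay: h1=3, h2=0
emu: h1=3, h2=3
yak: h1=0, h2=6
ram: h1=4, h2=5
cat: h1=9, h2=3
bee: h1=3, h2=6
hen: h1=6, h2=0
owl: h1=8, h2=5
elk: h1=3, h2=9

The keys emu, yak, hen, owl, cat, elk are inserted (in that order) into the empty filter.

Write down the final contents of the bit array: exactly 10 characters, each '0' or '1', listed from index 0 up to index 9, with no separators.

Start: bits=0000000000
After insert 'emu': sets bits 3 -> bits=0001000000
After insert 'yak': sets bits 0 6 -> bits=1001001000
After insert 'hen': sets bits 0 6 -> bits=1001001000
After insert 'owl': sets bits 5 8 -> bits=1001011010
After insert 'cat': sets bits 3 9 -> bits=1001011011
After insert 'elk': sets bits 3 9 -> bits=1001011011

Answer: 1001011011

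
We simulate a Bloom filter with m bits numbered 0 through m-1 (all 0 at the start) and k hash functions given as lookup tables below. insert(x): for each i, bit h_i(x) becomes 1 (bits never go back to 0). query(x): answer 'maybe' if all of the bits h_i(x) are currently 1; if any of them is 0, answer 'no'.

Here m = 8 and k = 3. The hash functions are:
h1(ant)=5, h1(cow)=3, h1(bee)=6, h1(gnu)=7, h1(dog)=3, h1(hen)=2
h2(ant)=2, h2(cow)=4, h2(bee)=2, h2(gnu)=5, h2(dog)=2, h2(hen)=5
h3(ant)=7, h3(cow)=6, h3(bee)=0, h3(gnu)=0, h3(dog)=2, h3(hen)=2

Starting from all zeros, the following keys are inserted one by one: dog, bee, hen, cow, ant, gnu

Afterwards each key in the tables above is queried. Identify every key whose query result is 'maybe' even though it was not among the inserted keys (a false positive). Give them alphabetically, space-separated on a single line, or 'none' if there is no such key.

Answer: none

Derivation:
Start: bits=00000000
After insert 'dog': sets bits 2 3 -> bits=00110000
After insert 'bee': sets bits 0 2 6 -> bits=10110010
After insert 'hen': sets bits 2 5 -> bits=10110110
After insert 'cow': sets bits 3 4 6 -> bits=10111110
After insert 'ant': sets bits 2 5 7 -> bits=10111111
After insert 'gnu': sets bits 0 5 7 -> bits=10111111
Not inserted: (none) — query each against bits=10111111:
False positives (alphabetical): none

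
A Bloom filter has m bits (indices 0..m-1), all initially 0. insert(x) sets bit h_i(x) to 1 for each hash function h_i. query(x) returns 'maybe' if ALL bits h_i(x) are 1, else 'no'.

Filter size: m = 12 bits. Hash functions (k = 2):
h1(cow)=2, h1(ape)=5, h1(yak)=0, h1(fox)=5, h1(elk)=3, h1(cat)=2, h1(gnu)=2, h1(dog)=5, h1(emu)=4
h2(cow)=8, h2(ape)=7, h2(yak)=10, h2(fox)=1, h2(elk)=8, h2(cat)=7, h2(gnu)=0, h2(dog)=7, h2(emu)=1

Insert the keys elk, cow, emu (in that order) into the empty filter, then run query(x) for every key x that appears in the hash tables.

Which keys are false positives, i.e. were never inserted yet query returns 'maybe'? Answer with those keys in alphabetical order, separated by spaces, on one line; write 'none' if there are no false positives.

Answer: none

Derivation:
Start: bits=000000000000
After insert 'elk': sets bits 3 8 -> bits=000100001000
After insert 'cow': sets bits 2 8 -> bits=001100001000
After insert 'emu': sets bits 1 4 -> bits=011110001000
Not inserted: ape cat dog fox gnu yak — query each against bits=011110001000:
query ape: checks bit5=0, bit7=0 (has a 0) -> no => not a false positive
query cat: checks bit2=1, bit7=0 (has a 0) -> no => not a false positive
query dog: checks bit5=0, bit7=0 (has a 0) -> no => not a false positive
query fox: checks bit1=1, bit5=0 (has a 0) -> no => not a false positive
query gnu: checks bit0=0, bit2=1 (has a 0) -> no => not a false positive
query yak: checks bit0=0, bit10=0 (has a 0) -> no => not a false positive
False positives (alphabetical): none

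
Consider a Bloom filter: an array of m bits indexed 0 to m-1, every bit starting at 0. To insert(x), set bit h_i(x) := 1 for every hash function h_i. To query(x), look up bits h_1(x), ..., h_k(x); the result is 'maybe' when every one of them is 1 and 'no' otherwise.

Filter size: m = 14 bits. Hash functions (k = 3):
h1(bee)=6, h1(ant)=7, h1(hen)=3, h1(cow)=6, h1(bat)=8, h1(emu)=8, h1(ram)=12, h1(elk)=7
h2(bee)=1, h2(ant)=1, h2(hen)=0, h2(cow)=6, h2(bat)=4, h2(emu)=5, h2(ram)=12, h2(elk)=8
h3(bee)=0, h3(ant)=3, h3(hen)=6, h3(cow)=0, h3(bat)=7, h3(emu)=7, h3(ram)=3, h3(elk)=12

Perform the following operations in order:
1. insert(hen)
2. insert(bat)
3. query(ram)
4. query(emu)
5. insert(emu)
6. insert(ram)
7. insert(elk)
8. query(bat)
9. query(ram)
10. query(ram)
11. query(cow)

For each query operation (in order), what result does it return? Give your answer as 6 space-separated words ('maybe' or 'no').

Answer: no no maybe maybe maybe maybe

Derivation:
Start: bits=00000000000000
Op 1: insert hen -> sets bits 0 3 6 -> bits=10010010000000
Op 2: insert bat -> sets bits 4 7 8 -> bits=10011011100000
Op 3: query ram -> checks bit3=1, bit12=0 (has a 0) -> no
Op 4: query emu -> checks bit5=0, bit7=1, bit8=1 (has a 0) -> no
Op 5: insert emu -> sets bits 5 7 8 -> bits=10011111100000
Op 6: insert ram -> sets bits 3 12 -> bits=10011111100010
Op 7: insert elk -> sets bits 7 8 12 -> bits=10011111100010
Op 8: query bat -> checks bit4=1, bit7=1, bit8=1 (all 1) -> maybe
Op 9: query ram -> checks bit3=1, bit12=1 (all 1) -> maybe
Op 10: query ram -> checks bit3=1, bit12=1 (all 1) -> maybe
Op 11: query cow -> checks bit0=1, bit6=1 (all 1) -> maybe
Query results in order: no no maybe maybe maybe maybe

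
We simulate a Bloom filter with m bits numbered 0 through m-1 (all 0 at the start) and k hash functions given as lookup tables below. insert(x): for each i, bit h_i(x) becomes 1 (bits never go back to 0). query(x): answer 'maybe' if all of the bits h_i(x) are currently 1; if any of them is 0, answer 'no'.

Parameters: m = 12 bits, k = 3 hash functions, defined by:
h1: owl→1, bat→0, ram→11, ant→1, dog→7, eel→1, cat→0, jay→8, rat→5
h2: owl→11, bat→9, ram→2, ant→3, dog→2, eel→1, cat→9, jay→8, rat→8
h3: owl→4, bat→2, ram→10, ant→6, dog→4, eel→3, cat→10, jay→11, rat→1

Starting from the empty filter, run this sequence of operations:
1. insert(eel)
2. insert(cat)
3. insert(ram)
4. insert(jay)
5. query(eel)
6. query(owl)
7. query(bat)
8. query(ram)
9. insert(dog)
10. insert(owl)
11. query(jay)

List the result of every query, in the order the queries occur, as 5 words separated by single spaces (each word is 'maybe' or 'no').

Start: bits=000000000000
Op 1: insert eel -> sets bits 1 3 -> bits=010100000000
Op 2: insert cat -> sets bits 0 9 10 -> bits=110100000110
Op 3: insert ram -> sets bits 2 10 11 -> bits=111100000111
Op 4: insert jay -> sets bits 8 11 -> bits=111100001111
Op 5: query eel -> checks bit1=1, bit3=1 (all 1) -> maybe
Op 6: query owl -> checks bit1=1, bit4=0, bit11=1 (has a 0) -> no
Op 7: query bat -> checks bit0=1, bit2=1, bit9=1 (all 1) -> maybe
Op 8: query ram -> checks bit2=1, bit10=1, bit11=1 (all 1) -> maybe
Op 9: insert dog -> sets bits 2 4 7 -> bits=111110011111
Op 10: insert owl -> sets bits 1 4 11 -> bits=111110011111
Op 11: query jay -> checks bit8=1, bit11=1 (all 1) -> maybe
Query results in order: maybe no maybe maybe maybe

Answer: maybe no maybe maybe maybe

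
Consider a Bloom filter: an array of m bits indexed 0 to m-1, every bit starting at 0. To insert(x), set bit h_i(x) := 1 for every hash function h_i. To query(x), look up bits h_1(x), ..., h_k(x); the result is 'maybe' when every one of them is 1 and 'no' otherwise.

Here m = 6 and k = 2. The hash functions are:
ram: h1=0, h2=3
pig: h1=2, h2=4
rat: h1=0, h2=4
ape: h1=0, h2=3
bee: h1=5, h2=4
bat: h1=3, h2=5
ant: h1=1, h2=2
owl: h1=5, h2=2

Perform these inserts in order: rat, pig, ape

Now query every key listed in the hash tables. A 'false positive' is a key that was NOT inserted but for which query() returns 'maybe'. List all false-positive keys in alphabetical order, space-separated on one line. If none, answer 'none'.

Answer: ram

Derivation:
Start: bits=000000
After insert 'rat': sets bits 0 4 -> bits=100010
After insert 'pig': sets bits 2 4 -> bits=101010
After insert 'ape': sets bits 0 3 -> bits=101110
Not inserted: ant bat bee owl ram — query each against bits=101110:
query ant: checks bit1=0, bit2=1 (has a 0) -> no => not a false positive
query bat: checks bit3=1, bit5=0 (has a 0) -> no => not a false positive
query bee: checks bit4=1, bit5=0 (has a 0) -> no => not a false positive
query owl: checks bit2=1, bit5=0 (has a 0) -> no => not a false positive
query ram: checks bit0=1, bit3=1 (all 1) -> maybe => FALSE POSITIVE
False positives (alphabetical): ram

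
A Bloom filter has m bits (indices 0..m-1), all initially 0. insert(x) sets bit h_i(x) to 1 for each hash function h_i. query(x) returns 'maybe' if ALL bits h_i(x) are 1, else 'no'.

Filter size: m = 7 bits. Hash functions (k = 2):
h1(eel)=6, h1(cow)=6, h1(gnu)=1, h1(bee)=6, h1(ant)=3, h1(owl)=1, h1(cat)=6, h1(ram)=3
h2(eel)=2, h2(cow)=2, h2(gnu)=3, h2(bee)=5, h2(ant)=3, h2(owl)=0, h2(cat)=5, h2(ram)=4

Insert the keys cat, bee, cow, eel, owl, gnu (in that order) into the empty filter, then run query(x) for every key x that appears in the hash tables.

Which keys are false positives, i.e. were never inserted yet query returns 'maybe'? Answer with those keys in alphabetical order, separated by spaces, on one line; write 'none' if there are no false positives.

Start: bits=0000000
After insert 'cat': sets bits 5 6 -> bits=0000011
After insert 'bee': sets bits 5 6 -> bits=0000011
After insert 'cow': sets bits 2 6 -> bits=0010011
After insert 'eel': sets bits 2 6 -> bits=0010011
After insert 'owl': sets bits 0 1 -> bits=1110011
After insert 'gnu': sets bits 1 3 -> bits=1111011
Not inserted: ant ram — query each against bits=1111011:
query ant: checks bit3=1 (all 1) -> maybe => FALSE POSITIVE
query ram: checks bit3=1, bit4=0 (has a 0) -> no => not a false positive
False positives (alphabetical): ant

Answer: ant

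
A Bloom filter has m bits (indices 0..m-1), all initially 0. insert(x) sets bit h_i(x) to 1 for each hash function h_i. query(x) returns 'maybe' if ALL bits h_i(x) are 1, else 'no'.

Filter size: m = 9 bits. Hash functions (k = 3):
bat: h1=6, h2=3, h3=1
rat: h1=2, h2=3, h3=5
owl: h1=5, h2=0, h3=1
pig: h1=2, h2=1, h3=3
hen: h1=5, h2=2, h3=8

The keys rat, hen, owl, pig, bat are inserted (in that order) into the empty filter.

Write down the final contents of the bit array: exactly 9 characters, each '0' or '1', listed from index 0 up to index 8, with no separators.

Answer: 111101101

Derivation:
Start: bits=000000000
After insert 'rat': sets bits 2 3 5 -> bits=001101000
After insert 'hen': sets bits 2 5 8 -> bits=001101001
After insert 'owl': sets bits 0 1 5 -> bits=111101001
After insert 'pig': sets bits 1 2 3 -> bits=111101001
After insert 'bat': sets bits 1 3 6 -> bits=111101101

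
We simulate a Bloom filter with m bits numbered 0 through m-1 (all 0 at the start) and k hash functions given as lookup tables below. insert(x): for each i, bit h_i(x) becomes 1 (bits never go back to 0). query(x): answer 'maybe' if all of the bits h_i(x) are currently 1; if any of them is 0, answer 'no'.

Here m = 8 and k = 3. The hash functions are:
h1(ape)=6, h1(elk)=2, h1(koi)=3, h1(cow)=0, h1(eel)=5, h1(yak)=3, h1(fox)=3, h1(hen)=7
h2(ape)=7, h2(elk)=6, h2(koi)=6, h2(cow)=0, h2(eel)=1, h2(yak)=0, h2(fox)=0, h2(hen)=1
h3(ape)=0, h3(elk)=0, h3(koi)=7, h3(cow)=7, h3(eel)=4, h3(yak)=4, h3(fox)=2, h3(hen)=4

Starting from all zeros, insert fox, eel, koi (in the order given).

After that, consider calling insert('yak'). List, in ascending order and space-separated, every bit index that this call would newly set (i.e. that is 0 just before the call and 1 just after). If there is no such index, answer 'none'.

Start: bits=00000000
After insert 'fox': sets bits 0 2 3 -> bits=10110000
After insert 'eel': sets bits 1 4 5 -> bits=11111100
After insert 'koi': sets bits 3 6 7 -> bits=11111111
insert 'yak' would touch bits 0 3 4; currently bit0=1, bit3=1, bit4=1
Bits that are 0 among those (would change 0->1): none

Answer: none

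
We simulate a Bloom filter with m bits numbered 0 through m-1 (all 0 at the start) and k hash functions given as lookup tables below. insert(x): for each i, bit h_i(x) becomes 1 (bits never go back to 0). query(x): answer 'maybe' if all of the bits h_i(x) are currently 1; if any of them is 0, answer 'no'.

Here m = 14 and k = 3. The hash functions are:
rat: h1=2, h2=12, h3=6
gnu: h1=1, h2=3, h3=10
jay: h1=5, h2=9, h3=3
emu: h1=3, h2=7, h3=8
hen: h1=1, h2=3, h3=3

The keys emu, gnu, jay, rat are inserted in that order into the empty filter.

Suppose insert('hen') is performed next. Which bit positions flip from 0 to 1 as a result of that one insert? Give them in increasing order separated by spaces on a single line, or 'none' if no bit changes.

Start: bits=00000000000000
After insert 'emu': sets bits 3 7 8 -> bits=00010001100000
After insert 'gnu': sets bits 1 3 10 -> bits=01010001101000
After insert 'jay': sets bits 3 5 9 -> bits=01010101111000
After insert 'rat': sets bits 2 6 12 -> bits=01110111111010
insert 'hen' would touch bits 1 3; currently bit1=1, bit3=1
Bits that are 0 among those (would change 0->1): none

Answer: none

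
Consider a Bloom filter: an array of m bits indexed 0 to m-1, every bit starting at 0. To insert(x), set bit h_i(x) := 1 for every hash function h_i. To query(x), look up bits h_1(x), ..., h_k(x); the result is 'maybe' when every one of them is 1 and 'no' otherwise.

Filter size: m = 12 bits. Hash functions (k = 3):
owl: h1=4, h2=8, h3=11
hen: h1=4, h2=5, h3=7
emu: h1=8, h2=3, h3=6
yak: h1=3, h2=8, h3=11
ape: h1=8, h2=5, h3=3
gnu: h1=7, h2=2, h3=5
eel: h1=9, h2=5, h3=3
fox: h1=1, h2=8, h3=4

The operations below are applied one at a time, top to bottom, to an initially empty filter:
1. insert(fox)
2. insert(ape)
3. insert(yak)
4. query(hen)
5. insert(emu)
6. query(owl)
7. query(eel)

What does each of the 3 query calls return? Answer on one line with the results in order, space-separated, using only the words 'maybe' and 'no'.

Start: bits=000000000000
Op 1: insert fox -> sets bits 1 4 8 -> bits=010010001000
Op 2: insert ape -> sets bits 3 5 8 -> bits=010111001000
Op 3: insert yak -> sets bits 3 8 11 -> bits=010111001001
Op 4: query hen -> checks bit4=1, bit5=1, bit7=0 (has a 0) -> no
Op 5: insert emu -> sets bits 3 6 8 -> bits=010111101001
Op 6: query owl -> checks bit4=1, bit8=1, bit11=1 (all 1) -> maybe
Op 7: query eel -> checks bit3=1, bit5=1, bit9=0 (has a 0) -> no
Query results in order: no maybe no

Answer: no maybe no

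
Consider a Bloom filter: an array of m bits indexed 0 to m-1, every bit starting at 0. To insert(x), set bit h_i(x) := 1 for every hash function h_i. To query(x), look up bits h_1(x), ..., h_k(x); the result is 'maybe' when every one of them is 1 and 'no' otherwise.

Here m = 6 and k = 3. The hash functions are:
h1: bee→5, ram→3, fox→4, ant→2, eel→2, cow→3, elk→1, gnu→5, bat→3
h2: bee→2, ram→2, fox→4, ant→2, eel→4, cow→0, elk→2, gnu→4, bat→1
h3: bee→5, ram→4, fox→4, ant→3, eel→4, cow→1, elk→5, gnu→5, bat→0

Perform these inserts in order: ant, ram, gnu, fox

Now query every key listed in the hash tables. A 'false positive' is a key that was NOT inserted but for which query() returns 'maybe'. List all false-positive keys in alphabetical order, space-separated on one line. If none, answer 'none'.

Start: bits=000000
After insert 'ant': sets bits 2 3 -> bits=001100
After insert 'ram': sets bits 2 3 4 -> bits=001110
After insert 'gnu': sets bits 4 5 -> bits=001111
After insert 'fox': sets bits 4 -> bits=001111
Not inserted: bat bee cow eel elk — query each against bits=001111:
query bat: checks bit0=0, bit1=0, bit3=1 (has a 0) -> no => not a false positive
query bee: checks bit2=1, bit5=1 (all 1) -> maybe => FALSE POSITIVE
query cow: checks bit0=0, bit1=0, bit3=1 (has a 0) -> no => not a false positive
query eel: checks bit2=1, bit4=1 (all 1) -> maybe => FALSE POSITIVE
query elk: checks bit1=0, bit2=1, bit5=1 (has a 0) -> no => not a false positive
False positives (alphabetical): bee eel

Answer: bee eel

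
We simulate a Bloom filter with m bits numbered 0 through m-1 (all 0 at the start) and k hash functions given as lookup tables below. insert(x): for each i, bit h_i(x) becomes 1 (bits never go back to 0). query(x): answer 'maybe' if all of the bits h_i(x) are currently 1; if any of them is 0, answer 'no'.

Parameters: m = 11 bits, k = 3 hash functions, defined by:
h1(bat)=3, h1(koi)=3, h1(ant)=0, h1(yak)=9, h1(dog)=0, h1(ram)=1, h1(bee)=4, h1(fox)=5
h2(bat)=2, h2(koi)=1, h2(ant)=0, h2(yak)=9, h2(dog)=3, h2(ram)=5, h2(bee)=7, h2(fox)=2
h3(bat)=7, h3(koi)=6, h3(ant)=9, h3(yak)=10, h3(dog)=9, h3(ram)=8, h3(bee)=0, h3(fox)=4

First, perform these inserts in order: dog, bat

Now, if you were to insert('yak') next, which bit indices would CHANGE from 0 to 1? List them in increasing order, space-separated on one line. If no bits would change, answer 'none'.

Answer: 10

Derivation:
Start: bits=00000000000
After insert 'dog': sets bits 0 3 9 -> bits=10010000010
After insert 'bat': sets bits 2 3 7 -> bits=10110001010
insert 'yak' would touch bits 9 10; currently bit9=1, bit10=0
Bits that are 0 among those (would change 0->1): 10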